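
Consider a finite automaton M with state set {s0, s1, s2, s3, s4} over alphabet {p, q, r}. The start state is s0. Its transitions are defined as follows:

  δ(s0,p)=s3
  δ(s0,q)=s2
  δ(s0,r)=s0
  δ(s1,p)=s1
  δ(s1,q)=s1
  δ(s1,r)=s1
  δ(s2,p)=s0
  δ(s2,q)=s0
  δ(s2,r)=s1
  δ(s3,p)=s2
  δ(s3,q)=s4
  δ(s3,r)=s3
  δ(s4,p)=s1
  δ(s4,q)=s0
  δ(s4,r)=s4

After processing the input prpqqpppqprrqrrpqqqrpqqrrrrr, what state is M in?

s1

Trace: s0 -p-> s3 -r-> s3 -p-> s2 -q-> s0 -q-> s2 -p-> s0 -p-> s3 -p-> s2 -q-> s0 -p-> s3 -r-> s3 -r-> s3 -q-> s4 -r-> s4 -r-> s4 -p-> s1 -q-> s1 -q-> s1 -q-> s1 -r-> s1 -p-> s1 -q-> s1 -q-> s1 -r-> s1 -r-> s1 -r-> s1 -r-> s1 -r-> s1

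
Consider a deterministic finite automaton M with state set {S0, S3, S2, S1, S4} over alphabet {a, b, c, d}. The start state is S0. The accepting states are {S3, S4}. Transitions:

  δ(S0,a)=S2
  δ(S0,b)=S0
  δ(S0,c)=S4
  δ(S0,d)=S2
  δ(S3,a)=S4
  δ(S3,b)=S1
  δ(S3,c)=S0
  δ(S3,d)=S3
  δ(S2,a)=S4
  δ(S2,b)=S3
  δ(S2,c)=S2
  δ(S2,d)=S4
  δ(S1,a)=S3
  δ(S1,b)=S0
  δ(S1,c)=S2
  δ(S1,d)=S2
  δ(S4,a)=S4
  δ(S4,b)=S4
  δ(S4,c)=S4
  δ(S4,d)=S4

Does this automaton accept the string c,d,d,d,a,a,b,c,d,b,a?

Yes

start at S0
read 'c': S0 → S4
read 'd': S4 → S4
read 'd': S4 → S4
read 'd': S4 → S4
read 'a': S4 → S4
read 'a': S4 → S4
read 'b': S4 → S4
read 'c': S4 → S4
read 'd': S4 → S4
read 'b': S4 → S4
read 'a': S4 → S4
End state S4 is accepting.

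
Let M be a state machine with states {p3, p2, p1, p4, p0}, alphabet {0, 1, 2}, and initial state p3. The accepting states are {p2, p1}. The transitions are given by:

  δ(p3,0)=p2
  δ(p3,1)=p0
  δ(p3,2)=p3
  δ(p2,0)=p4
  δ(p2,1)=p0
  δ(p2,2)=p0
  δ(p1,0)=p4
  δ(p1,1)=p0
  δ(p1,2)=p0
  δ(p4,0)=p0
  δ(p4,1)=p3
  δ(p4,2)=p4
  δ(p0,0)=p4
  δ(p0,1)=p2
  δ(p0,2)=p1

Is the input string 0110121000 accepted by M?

No

Trace: p3 -0-> p2 -1-> p0 -1-> p2 -0-> p4 -1-> p3 -2-> p3 -1-> p0 -0-> p4 -0-> p0 -0-> p4
End state p4 is not accepting.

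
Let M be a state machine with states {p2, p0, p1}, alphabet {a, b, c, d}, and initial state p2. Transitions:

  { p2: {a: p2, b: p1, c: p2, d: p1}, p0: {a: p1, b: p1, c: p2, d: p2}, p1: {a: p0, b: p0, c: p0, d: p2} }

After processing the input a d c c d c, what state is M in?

Trace: p2 -a-> p2 -d-> p1 -c-> p0 -c-> p2 -d-> p1 -c-> p0

p0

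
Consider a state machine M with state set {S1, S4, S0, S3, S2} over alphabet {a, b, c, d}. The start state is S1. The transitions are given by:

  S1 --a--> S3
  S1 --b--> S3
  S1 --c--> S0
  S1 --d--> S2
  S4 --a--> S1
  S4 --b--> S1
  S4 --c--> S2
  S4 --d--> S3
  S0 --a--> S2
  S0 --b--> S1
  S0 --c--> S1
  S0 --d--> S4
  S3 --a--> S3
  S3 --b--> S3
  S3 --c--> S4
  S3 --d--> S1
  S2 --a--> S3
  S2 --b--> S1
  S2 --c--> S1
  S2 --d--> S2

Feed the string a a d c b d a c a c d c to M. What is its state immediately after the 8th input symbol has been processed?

start at S1
read 'a': S1 → S3
read 'a': S3 → S3
read 'd': S3 → S1
read 'c': S1 → S0
read 'b': S0 → S1
read 'd': S1 → S2
read 'a': S2 → S3
read 'c': S3 → S4
After 8 symbols: S4.

S4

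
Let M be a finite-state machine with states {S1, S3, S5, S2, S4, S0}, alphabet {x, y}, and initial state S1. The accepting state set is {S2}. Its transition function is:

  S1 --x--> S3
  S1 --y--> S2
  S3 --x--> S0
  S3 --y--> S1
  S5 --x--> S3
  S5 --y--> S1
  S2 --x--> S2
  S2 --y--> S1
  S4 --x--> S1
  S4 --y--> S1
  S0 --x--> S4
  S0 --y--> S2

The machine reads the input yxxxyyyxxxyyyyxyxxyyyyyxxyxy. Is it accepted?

S1 → S2 → S2 → S2 → S2 → S1 → S2 → S1 → S3 → S0 → S4 → S1 → S2 → S1 → S2 → S2 → S1 → S3 → S0 → S2 → S1 → S2 → S1 → S2 → S2 → S2 → S1 → S3 → S1
End state S1 is not accepting.

No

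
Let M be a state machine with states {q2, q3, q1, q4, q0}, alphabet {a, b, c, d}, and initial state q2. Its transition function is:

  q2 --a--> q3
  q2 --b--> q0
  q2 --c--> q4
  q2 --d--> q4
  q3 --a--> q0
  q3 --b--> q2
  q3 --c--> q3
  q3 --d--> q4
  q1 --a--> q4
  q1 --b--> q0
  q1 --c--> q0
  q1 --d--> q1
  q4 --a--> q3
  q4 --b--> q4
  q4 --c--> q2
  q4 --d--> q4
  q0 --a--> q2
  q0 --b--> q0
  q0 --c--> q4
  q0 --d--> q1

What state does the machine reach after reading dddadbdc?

q2 → q4 → q4 → q4 → q3 → q4 → q4 → q4 → q2

q2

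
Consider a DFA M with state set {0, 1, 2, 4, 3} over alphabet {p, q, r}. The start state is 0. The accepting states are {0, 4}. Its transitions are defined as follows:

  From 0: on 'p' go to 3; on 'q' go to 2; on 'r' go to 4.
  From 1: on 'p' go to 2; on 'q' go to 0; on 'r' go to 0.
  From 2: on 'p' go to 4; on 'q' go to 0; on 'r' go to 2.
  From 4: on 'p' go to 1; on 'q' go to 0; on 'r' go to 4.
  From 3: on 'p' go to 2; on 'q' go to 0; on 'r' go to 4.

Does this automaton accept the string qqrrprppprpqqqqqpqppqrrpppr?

Trace: 0 -q-> 2 -q-> 0 -r-> 4 -r-> 4 -p-> 1 -r-> 0 -p-> 3 -p-> 2 -p-> 4 -r-> 4 -p-> 1 -q-> 0 -q-> 2 -q-> 0 -q-> 2 -q-> 0 -p-> 3 -q-> 0 -p-> 3 -p-> 2 -q-> 0 -r-> 4 -r-> 4 -p-> 1 -p-> 2 -p-> 4 -r-> 4
End state 4 is accepting.

Yes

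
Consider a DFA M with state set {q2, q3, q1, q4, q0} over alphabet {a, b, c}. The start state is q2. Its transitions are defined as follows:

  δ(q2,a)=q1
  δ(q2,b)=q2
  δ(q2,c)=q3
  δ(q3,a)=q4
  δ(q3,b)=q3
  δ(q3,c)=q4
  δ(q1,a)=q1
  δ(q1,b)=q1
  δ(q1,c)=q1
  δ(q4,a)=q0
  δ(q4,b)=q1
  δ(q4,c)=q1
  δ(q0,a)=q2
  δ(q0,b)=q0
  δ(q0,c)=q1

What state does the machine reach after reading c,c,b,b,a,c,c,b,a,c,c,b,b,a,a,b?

q1

q2 → q3 → q4 → q1 → q1 → q1 → q1 → q1 → q1 → q1 → q1 → q1 → q1 → q1 → q1 → q1 → q1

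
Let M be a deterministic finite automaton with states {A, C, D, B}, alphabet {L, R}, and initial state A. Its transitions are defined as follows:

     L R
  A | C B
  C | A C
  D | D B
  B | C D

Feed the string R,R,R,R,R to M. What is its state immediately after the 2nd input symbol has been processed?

start at A
read 'R': A → B
read 'R': B → D
After 2 symbols: D.

D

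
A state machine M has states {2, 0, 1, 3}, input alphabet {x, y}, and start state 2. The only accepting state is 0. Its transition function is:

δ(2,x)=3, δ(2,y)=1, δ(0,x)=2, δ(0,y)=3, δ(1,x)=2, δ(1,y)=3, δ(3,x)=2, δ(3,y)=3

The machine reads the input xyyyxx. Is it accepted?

No

Trace: 2 -x-> 3 -y-> 3 -y-> 3 -y-> 3 -x-> 2 -x-> 3
End state 3 is not accepting.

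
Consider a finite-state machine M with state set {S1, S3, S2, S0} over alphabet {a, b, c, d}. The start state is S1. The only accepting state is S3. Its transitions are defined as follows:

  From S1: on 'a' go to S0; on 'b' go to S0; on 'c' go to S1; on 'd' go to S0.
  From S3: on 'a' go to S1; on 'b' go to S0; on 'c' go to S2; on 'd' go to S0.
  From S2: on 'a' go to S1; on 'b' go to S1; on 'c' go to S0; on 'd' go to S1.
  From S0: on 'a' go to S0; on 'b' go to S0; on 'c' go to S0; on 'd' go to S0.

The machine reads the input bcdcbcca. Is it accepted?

S1 → S0 → S0 → S0 → S0 → S0 → S0 → S0 → S0
End state S0 is not accepting.

No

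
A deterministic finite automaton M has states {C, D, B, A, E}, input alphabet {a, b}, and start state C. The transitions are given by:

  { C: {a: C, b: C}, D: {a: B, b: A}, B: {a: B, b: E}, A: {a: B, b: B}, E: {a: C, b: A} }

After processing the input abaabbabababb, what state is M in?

start at C
read 'a': C → C
read 'b': C → C
read 'a': C → C
read 'a': C → C
read 'b': C → C
read 'b': C → C
read 'a': C → C
read 'b': C → C
read 'a': C → C
read 'b': C → C
read 'a': C → C
read 'b': C → C
read 'b': C → C

C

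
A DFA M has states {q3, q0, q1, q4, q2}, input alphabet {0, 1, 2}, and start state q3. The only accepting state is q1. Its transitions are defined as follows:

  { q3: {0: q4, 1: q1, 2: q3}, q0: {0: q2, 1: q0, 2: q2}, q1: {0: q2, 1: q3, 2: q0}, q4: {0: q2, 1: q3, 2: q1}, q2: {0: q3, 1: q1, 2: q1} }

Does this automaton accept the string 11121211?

No

q3 → q1 → q3 → q1 → q0 → q0 → q2 → q1 → q3
End state q3 is not accepting.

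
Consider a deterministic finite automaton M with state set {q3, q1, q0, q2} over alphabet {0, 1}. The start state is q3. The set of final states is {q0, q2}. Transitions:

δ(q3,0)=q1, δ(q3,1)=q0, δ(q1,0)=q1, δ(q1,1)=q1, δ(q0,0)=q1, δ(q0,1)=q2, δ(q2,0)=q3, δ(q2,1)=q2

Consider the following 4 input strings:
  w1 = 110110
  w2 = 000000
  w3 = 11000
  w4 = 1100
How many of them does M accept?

w1:
  start at q3
  read '1': q3 → q0
  read '1': q0 → q2
  read '0': q2 → q3
  read '1': q3 → q0
  read '1': q0 → q2
  read '0': q2 → q3
  end q3, rejected
w2:
  start at q3
  read '0': q3 → q1
  read '0': q1 → q1
  read '0': q1 → q1
  read '0': q1 → q1
  read '0': q1 → q1
  read '0': q1 → q1
  end q1, rejected
w3:
  start at q3
  read '1': q3 → q0
  read '1': q0 → q2
  read '0': q2 → q3
  read '0': q3 → q1
  read '0': q1 → q1
  end q1, rejected
w4:
  start at q3
  read '1': q3 → q0
  read '1': q0 → q2
  read '0': q2 → q3
  read '0': q3 → q1
  end q1, rejected

0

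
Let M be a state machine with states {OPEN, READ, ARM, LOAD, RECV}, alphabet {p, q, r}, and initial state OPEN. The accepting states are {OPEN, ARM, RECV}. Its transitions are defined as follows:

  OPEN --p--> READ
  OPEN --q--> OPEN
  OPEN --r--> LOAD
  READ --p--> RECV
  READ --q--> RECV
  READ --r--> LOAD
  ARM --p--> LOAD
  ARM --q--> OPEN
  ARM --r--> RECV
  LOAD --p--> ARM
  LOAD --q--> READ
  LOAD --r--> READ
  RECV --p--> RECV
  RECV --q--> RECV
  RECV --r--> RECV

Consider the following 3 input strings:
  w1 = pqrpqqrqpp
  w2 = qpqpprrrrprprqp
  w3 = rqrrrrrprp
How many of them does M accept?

3

w1:
  start at OPEN
  read 'p': OPEN → READ
  read 'q': READ → RECV
  read 'r': RECV → RECV
  read 'p': RECV → RECV
  read 'q': RECV → RECV
  read 'q': RECV → RECV
  read 'r': RECV → RECV
  read 'q': RECV → RECV
  read 'p': RECV → RECV
  read 'p': RECV → RECV
  end RECV, accepted
w2:
  start at OPEN
  read 'q': OPEN → OPEN
  read 'p': OPEN → READ
  read 'q': READ → RECV
  read 'p': RECV → RECV
  read 'p': RECV → RECV
  read 'r': RECV → RECV
  read 'r': RECV → RECV
  read 'r': RECV → RECV
  read 'r': RECV → RECV
  read 'p': RECV → RECV
  read 'r': RECV → RECV
  read 'p': RECV → RECV
  read 'r': RECV → RECV
  read 'q': RECV → RECV
  read 'p': RECV → RECV
  end RECV, accepted
w3:
  start at OPEN
  read 'r': OPEN → LOAD
  read 'q': LOAD → READ
  read 'r': READ → LOAD
  read 'r': LOAD → READ
  read 'r': READ → LOAD
  read 'r': LOAD → READ
  read 'r': READ → LOAD
  read 'p': LOAD → ARM
  read 'r': ARM → RECV
  read 'p': RECV → RECV
  end RECV, accepted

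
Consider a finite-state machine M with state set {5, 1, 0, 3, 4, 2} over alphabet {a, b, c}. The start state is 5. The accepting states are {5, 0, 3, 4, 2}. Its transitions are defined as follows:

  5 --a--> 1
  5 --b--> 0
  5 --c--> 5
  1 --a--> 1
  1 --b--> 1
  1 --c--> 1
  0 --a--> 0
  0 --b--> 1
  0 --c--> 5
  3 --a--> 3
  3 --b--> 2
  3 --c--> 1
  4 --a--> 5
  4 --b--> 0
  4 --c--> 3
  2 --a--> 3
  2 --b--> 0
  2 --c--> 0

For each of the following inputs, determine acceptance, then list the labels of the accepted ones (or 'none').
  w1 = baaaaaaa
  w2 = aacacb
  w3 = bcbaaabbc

w1

w1: 5 → 0 → 0 → 0 → 0 → 0 → 0 → 0 → 0  → end 0, accepted
w2: 5 → 1 → 1 → 1 → 1 → 1 → 1  → end 1, rejected
w3: 5 → 0 → 5 → 0 → 0 → 0 → 0 → 1 → 1 → 1  → end 1, rejected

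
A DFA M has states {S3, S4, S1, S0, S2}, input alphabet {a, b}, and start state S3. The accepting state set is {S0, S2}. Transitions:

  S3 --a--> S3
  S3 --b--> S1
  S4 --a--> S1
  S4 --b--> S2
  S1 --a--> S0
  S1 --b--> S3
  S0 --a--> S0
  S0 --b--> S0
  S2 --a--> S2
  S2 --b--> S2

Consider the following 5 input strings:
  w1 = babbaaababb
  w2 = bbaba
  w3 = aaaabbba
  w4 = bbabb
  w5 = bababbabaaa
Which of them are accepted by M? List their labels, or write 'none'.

w1, w2, w3, w5

w1:
  start at S3
  read 'b': S3 → S1
  read 'a': S1 → S0
  read 'b': S0 → S0
  read 'b': S0 → S0
  read 'a': S0 → S0
  read 'a': S0 → S0
  read 'a': S0 → S0
  read 'b': S0 → S0
  read 'a': S0 → S0
  read 'b': S0 → S0
  read 'b': S0 → S0
  end S0, accepted
w2:
  start at S3
  read 'b': S3 → S1
  read 'b': S1 → S3
  read 'a': S3 → S3
  read 'b': S3 → S1
  read 'a': S1 → S0
  end S0, accepted
w3:
  start at S3
  read 'a': S3 → S3
  read 'a': S3 → S3
  read 'a': S3 → S3
  read 'a': S3 → S3
  read 'b': S3 → S1
  read 'b': S1 → S3
  read 'b': S3 → S1
  read 'a': S1 → S0
  end S0, accepted
w4:
  start at S3
  read 'b': S3 → S1
  read 'b': S1 → S3
  read 'a': S3 → S3
  read 'b': S3 → S1
  read 'b': S1 → S3
  end S3, rejected
w5:
  start at S3
  read 'b': S3 → S1
  read 'a': S1 → S0
  read 'b': S0 → S0
  read 'a': S0 → S0
  read 'b': S0 → S0
  read 'b': S0 → S0
  read 'a': S0 → S0
  read 'b': S0 → S0
  read 'a': S0 → S0
  read 'a': S0 → S0
  read 'a': S0 → S0
  end S0, accepted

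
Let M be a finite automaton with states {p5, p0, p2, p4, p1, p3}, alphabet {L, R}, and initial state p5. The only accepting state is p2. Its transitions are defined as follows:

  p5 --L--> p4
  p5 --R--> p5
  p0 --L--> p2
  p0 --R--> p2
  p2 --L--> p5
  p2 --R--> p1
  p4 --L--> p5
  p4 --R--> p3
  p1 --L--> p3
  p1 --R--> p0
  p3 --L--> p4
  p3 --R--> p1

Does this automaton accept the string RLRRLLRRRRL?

No

p5 → p5 → p4 → p3 → p1 → p3 → p4 → p3 → p1 → p0 → p2 → p5
End state p5 is not accepting.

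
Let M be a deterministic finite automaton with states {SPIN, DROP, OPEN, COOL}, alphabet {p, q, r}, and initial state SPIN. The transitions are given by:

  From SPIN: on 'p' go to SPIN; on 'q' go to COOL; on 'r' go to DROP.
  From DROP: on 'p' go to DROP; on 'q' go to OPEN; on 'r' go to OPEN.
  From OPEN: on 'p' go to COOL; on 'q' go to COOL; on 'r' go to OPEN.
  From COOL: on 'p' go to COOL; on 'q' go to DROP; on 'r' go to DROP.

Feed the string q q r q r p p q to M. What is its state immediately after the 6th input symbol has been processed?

start at SPIN
read 'q': SPIN → COOL
read 'q': COOL → DROP
read 'r': DROP → OPEN
read 'q': OPEN → COOL
read 'r': COOL → DROP
read 'p': DROP → DROP
After 6 symbols: DROP.

DROP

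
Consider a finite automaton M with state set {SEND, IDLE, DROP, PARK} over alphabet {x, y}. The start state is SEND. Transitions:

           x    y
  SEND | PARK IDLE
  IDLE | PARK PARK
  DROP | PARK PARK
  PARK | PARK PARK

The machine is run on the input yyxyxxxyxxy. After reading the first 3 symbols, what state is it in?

PARK

start at SEND
read 'y': SEND → IDLE
read 'y': IDLE → PARK
read 'x': PARK → PARK
After 3 symbols: PARK.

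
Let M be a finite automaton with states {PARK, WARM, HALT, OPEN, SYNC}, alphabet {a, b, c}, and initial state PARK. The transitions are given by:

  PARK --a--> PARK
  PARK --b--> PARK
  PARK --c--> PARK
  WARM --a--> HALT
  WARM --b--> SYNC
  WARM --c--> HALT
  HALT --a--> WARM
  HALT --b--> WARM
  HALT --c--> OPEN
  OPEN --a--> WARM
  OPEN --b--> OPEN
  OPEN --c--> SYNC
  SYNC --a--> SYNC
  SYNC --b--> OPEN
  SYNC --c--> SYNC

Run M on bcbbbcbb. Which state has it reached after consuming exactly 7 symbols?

PARK

Trace: PARK -b-> PARK -c-> PARK -b-> PARK -b-> PARK -b-> PARK -c-> PARK -b-> PARK
After 7 symbols: PARK.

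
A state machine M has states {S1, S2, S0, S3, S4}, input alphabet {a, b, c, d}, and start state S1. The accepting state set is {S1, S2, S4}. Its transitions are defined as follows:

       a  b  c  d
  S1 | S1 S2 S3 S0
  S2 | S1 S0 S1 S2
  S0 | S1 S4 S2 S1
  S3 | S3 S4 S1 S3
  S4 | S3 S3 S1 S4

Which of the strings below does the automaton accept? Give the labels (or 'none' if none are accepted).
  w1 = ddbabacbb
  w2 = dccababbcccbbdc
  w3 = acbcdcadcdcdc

w2, w3

w1: S1 → S0 → S1 → S2 → S1 → S2 → S1 → S3 → S4 → S3  → end S3, rejected
w2: S1 → S0 → S2 → S1 → S1 → S2 → S1 → S2 → S0 → S2 → S1 → S3 → S4 → S3 → S3 → S1  → end S1, accepted
w3: S1 → S1 → S3 → S4 → S1 → S0 → S2 → S1 → S0 → S2 → S2 → S1 → S0 → S2  → end S2, accepted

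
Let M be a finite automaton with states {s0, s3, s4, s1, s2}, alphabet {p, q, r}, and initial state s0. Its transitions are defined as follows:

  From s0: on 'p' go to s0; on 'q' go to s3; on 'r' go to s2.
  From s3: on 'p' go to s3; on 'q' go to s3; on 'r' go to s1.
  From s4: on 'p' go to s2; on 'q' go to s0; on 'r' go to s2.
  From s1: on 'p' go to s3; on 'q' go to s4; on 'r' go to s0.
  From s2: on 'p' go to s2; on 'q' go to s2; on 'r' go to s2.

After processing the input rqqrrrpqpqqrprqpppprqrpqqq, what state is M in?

start at s0
read 'r': s0 → s2
read 'q': s2 → s2
read 'q': s2 → s2
read 'r': s2 → s2
read 'r': s2 → s2
read 'r': s2 → s2
read 'p': s2 → s2
read 'q': s2 → s2
read 'p': s2 → s2
read 'q': s2 → s2
read 'q': s2 → s2
read 'r': s2 → s2
read 'p': s2 → s2
read 'r': s2 → s2
read 'q': s2 → s2
read 'p': s2 → s2
read 'p': s2 → s2
read 'p': s2 → s2
read 'p': s2 → s2
read 'r': s2 → s2
read 'q': s2 → s2
read 'r': s2 → s2
read 'p': s2 → s2
read 'q': s2 → s2
read 'q': s2 → s2
read 'q': s2 → s2

s2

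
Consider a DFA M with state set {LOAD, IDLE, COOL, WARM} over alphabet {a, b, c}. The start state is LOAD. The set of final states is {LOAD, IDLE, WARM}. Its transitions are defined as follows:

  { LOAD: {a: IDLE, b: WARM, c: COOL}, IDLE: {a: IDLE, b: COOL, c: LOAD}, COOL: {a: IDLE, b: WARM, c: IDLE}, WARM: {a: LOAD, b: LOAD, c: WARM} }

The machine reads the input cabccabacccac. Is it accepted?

LOAD → COOL → IDLE → COOL → IDLE → LOAD → IDLE → COOL → IDLE → LOAD → COOL → IDLE → IDLE → LOAD
End state LOAD is accepting.

Yes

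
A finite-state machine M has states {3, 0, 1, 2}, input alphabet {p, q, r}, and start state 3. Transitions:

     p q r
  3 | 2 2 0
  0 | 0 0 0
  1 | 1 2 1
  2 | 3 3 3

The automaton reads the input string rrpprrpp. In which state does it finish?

start at 3
read 'r': 3 → 0
read 'r': 0 → 0
read 'p': 0 → 0
read 'p': 0 → 0
read 'r': 0 → 0
read 'r': 0 → 0
read 'p': 0 → 0
read 'p': 0 → 0

0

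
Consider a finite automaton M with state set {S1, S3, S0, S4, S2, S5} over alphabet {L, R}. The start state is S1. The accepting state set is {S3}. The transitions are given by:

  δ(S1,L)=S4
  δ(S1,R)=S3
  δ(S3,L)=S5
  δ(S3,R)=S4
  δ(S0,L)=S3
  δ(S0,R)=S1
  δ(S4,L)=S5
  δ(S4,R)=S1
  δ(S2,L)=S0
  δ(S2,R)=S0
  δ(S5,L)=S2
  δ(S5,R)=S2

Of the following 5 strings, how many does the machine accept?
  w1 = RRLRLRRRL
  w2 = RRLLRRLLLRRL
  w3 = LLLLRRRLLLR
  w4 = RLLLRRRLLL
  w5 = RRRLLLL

w1: S1 → S3 → S4 → S5 → S2 → S0 → S1 → S3 → S4 → S5  → end S5, rejected
w2: S1 → S3 → S4 → S5 → S2 → S0 → S1 → S4 → S5 → S2 → S0 → S1 → S4  → end S4, rejected
w3: S1 → S4 → S5 → S2 → S0 → S1 → S3 → S4 → S5 → S2 → S0 → S1  → end S1, rejected
w4: S1 → S3 → S5 → S2 → S0 → S1 → S3 → S4 → S5 → S2 → S0  → end S0, rejected
w5: S1 → S3 → S4 → S1 → S4 → S5 → S2 → S0  → end S0, rejected

0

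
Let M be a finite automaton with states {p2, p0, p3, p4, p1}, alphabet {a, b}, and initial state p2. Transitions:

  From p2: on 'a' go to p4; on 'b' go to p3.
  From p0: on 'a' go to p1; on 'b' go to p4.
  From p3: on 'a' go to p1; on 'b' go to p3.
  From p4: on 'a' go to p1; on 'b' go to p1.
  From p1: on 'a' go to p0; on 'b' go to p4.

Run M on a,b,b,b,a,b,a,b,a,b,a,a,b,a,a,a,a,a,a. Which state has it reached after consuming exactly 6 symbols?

p4

p2 → p4 → p1 → p4 → p1 → p0 → p4
After 6 symbols: p4.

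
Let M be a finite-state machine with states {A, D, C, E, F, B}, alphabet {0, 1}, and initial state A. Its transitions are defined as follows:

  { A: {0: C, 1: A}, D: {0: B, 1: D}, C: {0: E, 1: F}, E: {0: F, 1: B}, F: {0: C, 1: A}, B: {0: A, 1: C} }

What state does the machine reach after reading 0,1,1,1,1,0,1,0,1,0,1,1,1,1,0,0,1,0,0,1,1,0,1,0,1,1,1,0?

Trace: A -0-> C -1-> F -1-> A -1-> A -1-> A -0-> C -1-> F -0-> C -1-> F -0-> C -1-> F -1-> A -1-> A -1-> A -0-> C -0-> E -1-> B -0-> A -0-> C -1-> F -1-> A -0-> C -1-> F -0-> C -1-> F -1-> A -1-> A -0-> C

C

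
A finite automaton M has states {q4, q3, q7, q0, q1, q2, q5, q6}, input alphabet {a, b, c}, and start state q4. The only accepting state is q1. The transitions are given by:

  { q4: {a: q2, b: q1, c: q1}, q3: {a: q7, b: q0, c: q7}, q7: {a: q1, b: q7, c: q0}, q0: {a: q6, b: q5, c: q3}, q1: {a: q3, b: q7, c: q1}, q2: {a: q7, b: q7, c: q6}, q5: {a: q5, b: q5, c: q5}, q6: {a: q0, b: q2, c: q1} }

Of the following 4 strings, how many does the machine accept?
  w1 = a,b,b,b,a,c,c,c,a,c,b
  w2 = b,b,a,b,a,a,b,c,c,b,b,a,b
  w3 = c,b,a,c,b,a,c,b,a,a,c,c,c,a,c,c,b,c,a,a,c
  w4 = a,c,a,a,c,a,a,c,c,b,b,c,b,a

w1:
  start at q4
  read 'a': q4 → q2
  read 'b': q2 → q7
  read 'b': q7 → q7
  read 'b': q7 → q7
  read 'a': q7 → q1
  read 'c': q1 → q1
  read 'c': q1 → q1
  read 'c': q1 → q1
  read 'a': q1 → q3
  read 'c': q3 → q7
  read 'b': q7 → q7
  end q7, rejected
w2:
  start at q4
  read 'b': q4 → q1
  read 'b': q1 → q7
  read 'a': q7 → q1
  read 'b': q1 → q7
  read 'a': q7 → q1
  read 'a': q1 → q3
  read 'b': q3 → q0
  read 'c': q0 → q3
  read 'c': q3 → q7
  read 'b': q7 → q7
  read 'b': q7 → q7
  read 'a': q7 → q1
  read 'b': q1 → q7
  end q7, rejected
w3:
  start at q4
  read 'c': q4 → q1
  read 'b': q1 → q7
  read 'a': q7 → q1
  read 'c': q1 → q1
  read 'b': q1 → q7
  read 'a': q7 → q1
  read 'c': q1 → q1
  read 'b': q1 → q7
  read 'a': q7 → q1
  read 'a': q1 → q3
  read 'c': q3 → q7
  read 'c': q7 → q0
  read 'c': q0 → q3
  read 'a': q3 → q7
  read 'c': q7 → q0
  read 'c': q0 → q3
  read 'b': q3 → q0
  read 'c': q0 → q3
  read 'a': q3 → q7
  read 'a': q7 → q1
  read 'c': q1 → q1
  end q1, accepted
w4:
  start at q4
  read 'a': q4 → q2
  read 'c': q2 → q6
  read 'a': q6 → q0
  read 'a': q0 → q6
  read 'c': q6 → q1
  read 'a': q1 → q3
  read 'a': q3 → q7
  read 'c': q7 → q0
  read 'c': q0 → q3
  read 'b': q3 → q0
  read 'b': q0 → q5
  read 'c': q5 → q5
  read 'b': q5 → q5
  read 'a': q5 → q5
  end q5, rejected

1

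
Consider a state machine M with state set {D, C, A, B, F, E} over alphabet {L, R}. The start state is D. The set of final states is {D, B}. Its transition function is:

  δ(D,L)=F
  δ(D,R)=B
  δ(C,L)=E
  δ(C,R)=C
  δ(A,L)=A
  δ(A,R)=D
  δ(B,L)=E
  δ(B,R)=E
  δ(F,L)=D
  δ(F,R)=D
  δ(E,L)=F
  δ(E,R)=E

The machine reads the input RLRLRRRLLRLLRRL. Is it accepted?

Trace: D -R-> B -L-> E -R-> E -L-> F -R-> D -R-> B -R-> E -L-> F -L-> D -R-> B -L-> E -L-> F -R-> D -R-> B -L-> E
End state E is not accepting.

No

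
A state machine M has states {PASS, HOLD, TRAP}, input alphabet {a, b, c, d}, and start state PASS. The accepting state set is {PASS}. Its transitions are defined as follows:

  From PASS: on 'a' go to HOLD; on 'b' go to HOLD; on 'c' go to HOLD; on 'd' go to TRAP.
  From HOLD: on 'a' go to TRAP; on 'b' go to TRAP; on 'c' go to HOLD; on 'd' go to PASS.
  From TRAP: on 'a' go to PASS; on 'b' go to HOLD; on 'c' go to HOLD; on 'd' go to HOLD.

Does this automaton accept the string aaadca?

No

start at PASS
read 'a': PASS → HOLD
read 'a': HOLD → TRAP
read 'a': TRAP → PASS
read 'd': PASS → TRAP
read 'c': TRAP → HOLD
read 'a': HOLD → TRAP
End state TRAP is not accepting.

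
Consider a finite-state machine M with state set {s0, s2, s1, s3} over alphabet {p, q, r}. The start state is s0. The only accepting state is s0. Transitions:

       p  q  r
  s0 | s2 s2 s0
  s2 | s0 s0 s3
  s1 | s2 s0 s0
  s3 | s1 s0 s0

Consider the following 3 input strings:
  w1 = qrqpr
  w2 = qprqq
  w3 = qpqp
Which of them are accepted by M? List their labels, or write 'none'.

w2, w3

w1: s0 → s2 → s3 → s0 → s2 → s3  → end s3, rejected
w2: s0 → s2 → s0 → s0 → s2 → s0  → end s0, accepted
w3: s0 → s2 → s0 → s2 → s0  → end s0, accepted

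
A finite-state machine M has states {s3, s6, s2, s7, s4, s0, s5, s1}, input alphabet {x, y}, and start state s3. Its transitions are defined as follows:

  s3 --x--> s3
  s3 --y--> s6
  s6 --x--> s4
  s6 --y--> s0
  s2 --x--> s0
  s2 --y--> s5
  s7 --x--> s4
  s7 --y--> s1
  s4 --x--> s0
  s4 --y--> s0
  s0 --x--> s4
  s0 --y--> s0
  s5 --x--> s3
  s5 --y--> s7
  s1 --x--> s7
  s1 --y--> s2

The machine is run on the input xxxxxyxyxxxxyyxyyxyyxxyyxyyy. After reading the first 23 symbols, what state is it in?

s0

s3 → s3 → s3 → s3 → s3 → s3 → s6 → s4 → s0 → s4 → s0 → s4 → s0 → s0 → s0 → s4 → s0 → s0 → s4 → s0 → s0 → s4 → s0 → s0
After 23 symbols: s0.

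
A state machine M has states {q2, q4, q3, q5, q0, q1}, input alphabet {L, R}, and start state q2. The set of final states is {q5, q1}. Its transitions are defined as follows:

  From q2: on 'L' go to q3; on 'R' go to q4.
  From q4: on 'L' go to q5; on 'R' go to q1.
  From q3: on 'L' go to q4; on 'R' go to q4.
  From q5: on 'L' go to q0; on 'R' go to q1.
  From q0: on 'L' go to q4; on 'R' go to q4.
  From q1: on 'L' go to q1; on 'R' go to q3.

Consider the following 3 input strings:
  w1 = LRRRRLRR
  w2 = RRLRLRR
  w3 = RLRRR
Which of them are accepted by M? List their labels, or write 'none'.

none

w1: q2 → q3 → q4 → q1 → q3 → q4 → q5 → q1 → q3  → end q3, rejected
w2: q2 → q4 → q1 → q1 → q3 → q4 → q1 → q3  → end q3, rejected
w3: q2 → q4 → q5 → q1 → q3 → q4  → end q4, rejected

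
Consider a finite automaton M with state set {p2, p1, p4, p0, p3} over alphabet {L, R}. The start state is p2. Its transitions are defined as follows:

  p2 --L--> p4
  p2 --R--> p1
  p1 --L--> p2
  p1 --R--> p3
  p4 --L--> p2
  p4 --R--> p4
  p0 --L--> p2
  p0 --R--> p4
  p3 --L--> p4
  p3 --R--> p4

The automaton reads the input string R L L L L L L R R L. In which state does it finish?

Trace: p2 -R-> p1 -L-> p2 -L-> p4 -L-> p2 -L-> p4 -L-> p2 -L-> p4 -R-> p4 -R-> p4 -L-> p2

p2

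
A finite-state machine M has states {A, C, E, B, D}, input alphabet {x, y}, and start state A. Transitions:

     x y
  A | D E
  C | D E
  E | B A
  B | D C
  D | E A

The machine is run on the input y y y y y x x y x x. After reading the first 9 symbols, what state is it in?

D

start at A
read 'y': A → E
read 'y': E → A
read 'y': A → E
read 'y': E → A
read 'y': A → E
read 'x': E → B
read 'x': B → D
read 'y': D → A
read 'x': A → D
After 9 symbols: D.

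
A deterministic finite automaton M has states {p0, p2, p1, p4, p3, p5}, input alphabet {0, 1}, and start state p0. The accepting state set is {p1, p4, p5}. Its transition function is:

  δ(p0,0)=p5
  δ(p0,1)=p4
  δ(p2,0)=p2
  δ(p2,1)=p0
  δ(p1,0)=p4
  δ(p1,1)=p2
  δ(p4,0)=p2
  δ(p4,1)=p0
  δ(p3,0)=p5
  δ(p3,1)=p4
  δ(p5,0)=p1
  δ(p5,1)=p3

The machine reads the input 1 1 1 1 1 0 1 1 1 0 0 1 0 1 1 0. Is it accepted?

start at p0
read '1': p0 → p4
read '1': p4 → p0
read '1': p0 → p4
read '1': p4 → p0
read '1': p0 → p4
read '0': p4 → p2
read '1': p2 → p0
read '1': p0 → p4
read '1': p4 → p0
read '0': p0 → p5
read '0': p5 → p1
read '1': p1 → p2
read '0': p2 → p2
read '1': p2 → p0
read '1': p0 → p4
read '0': p4 → p2
End state p2 is not accepting.

No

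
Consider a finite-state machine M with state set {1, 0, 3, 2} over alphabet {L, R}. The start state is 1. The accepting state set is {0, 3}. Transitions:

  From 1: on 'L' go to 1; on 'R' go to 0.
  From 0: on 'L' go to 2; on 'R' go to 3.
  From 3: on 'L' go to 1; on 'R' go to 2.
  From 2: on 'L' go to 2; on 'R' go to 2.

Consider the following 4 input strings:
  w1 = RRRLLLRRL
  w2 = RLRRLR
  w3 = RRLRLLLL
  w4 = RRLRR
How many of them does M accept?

1

w1: Trace: 1 -R-> 0 -R-> 3 -R-> 2 -L-> 2 -L-> 2 -L-> 2 -R-> 2 -R-> 2 -L-> 2  → end 2, rejected
w2: Trace: 1 -R-> 0 -L-> 2 -R-> 2 -R-> 2 -L-> 2 -R-> 2  → end 2, rejected
w3: Trace: 1 -R-> 0 -R-> 3 -L-> 1 -R-> 0 -L-> 2 -L-> 2 -L-> 2 -L-> 2  → end 2, rejected
w4: Trace: 1 -R-> 0 -R-> 3 -L-> 1 -R-> 0 -R-> 3  → end 3, accepted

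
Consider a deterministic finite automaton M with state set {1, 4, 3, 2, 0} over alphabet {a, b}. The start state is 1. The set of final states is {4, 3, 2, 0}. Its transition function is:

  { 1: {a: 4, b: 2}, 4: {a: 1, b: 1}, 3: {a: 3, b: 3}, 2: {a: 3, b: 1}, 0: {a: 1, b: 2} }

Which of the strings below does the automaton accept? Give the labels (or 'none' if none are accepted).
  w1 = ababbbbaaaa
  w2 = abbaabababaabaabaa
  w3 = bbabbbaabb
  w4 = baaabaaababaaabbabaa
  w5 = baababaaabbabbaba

w1, w2, w4, w5

w1: Trace: 1 -a-> 4 -b-> 1 -a-> 4 -b-> 1 -b-> 2 -b-> 1 -b-> 2 -a-> 3 -a-> 3 -a-> 3 -a-> 3  → end 3, accepted
w2: Trace: 1 -a-> 4 -b-> 1 -b-> 2 -a-> 3 -a-> 3 -b-> 3 -a-> 3 -b-> 3 -a-> 3 -b-> 3 -a-> 3 -a-> 3 -b-> 3 -a-> 3 -a-> 3 -b-> 3 -a-> 3 -a-> 3  → end 3, accepted
w3: Trace: 1 -b-> 2 -b-> 1 -a-> 4 -b-> 1 -b-> 2 -b-> 1 -a-> 4 -a-> 1 -b-> 2 -b-> 1  → end 1, rejected
w4: Trace: 1 -b-> 2 -a-> 3 -a-> 3 -a-> 3 -b-> 3 -a-> 3 -a-> 3 -a-> 3 -b-> 3 -a-> 3 -b-> 3 -a-> 3 -a-> 3 -a-> 3 -b-> 3 -b-> 3 -a-> 3 -b-> 3 -a-> 3 -a-> 3  → end 3, accepted
w5: Trace: 1 -b-> 2 -a-> 3 -a-> 3 -b-> 3 -a-> 3 -b-> 3 -a-> 3 -a-> 3 -a-> 3 -b-> 3 -b-> 3 -a-> 3 -b-> 3 -b-> 3 -a-> 3 -b-> 3 -a-> 3  → end 3, accepted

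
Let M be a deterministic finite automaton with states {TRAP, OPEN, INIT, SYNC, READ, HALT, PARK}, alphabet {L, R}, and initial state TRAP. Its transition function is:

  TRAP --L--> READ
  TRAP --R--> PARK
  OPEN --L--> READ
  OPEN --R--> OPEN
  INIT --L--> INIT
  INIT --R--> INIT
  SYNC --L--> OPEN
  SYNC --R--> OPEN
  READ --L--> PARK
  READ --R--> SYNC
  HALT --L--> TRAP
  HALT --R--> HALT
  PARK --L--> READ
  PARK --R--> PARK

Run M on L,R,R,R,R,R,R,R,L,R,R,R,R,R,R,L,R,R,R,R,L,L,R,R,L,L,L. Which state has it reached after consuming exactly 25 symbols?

READ

start at TRAP
read 'L': TRAP → READ
read 'R': READ → SYNC
read 'R': SYNC → OPEN
read 'R': OPEN → OPEN
read 'R': OPEN → OPEN
read 'R': OPEN → OPEN
read 'R': OPEN → OPEN
read 'R': OPEN → OPEN
read 'L': OPEN → READ
read 'R': READ → SYNC
read 'R': SYNC → OPEN
read 'R': OPEN → OPEN
read 'R': OPEN → OPEN
read 'R': OPEN → OPEN
read 'R': OPEN → OPEN
read 'L': OPEN → READ
read 'R': READ → SYNC
read 'R': SYNC → OPEN
read 'R': OPEN → OPEN
read 'R': OPEN → OPEN
read 'L': OPEN → READ
read 'L': READ → PARK
read 'R': PARK → PARK
read 'R': PARK → PARK
read 'L': PARK → READ
After 25 symbols: READ.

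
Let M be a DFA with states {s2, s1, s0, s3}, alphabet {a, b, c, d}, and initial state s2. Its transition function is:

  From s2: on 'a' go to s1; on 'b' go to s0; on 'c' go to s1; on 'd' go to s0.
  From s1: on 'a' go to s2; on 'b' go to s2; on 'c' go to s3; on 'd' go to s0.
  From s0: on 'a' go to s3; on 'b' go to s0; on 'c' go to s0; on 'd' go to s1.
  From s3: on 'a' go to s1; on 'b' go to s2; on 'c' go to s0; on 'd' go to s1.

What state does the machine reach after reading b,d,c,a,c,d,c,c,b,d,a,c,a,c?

start at s2
read 'b': s2 → s0
read 'd': s0 → s1
read 'c': s1 → s3
read 'a': s3 → s1
read 'c': s1 → s3
read 'd': s3 → s1
read 'c': s1 → s3
read 'c': s3 → s0
read 'b': s0 → s0
read 'd': s0 → s1
read 'a': s1 → s2
read 'c': s2 → s1
read 'a': s1 → s2
read 'c': s2 → s1

s1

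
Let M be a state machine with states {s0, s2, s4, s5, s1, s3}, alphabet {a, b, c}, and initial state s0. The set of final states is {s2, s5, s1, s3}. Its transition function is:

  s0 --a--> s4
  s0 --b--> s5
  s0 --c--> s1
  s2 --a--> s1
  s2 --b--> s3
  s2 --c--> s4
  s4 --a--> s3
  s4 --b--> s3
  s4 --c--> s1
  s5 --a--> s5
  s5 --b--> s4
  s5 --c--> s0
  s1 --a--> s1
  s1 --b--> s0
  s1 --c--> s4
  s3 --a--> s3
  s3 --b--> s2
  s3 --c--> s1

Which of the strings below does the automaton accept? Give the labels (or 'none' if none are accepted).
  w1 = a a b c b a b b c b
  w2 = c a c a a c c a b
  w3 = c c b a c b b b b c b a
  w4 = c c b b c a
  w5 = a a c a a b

w2, w4

w1:
  start at s0
  read 'a': s0 → s4
  read 'a': s4 → s3
  read 'b': s3 → s2
  read 'c': s2 → s4
  read 'b': s4 → s3
  read 'a': s3 → s3
  read 'b': s3 → s2
  read 'b': s2 → s3
  read 'c': s3 → s1
  read 'b': s1 → s0
  end s0, rejected
w2:
  start at s0
  read 'c': s0 → s1
  read 'a': s1 → s1
  read 'c': s1 → s4
  read 'a': s4 → s3
  read 'a': s3 → s3
  read 'c': s3 → s1
  read 'c': s1 → s4
  read 'a': s4 → s3
  read 'b': s3 → s2
  end s2, accepted
w3:
  start at s0
  read 'c': s0 → s1
  read 'c': s1 → s4
  read 'b': s4 → s3
  read 'a': s3 → s3
  read 'c': s3 → s1
  read 'b': s1 → s0
  read 'b': s0 → s5
  read 'b': s5 → s4
  read 'b': s4 → s3
  read 'c': s3 → s1
  read 'b': s1 → s0
  read 'a': s0 → s4
  end s4, rejected
w4:
  start at s0
  read 'c': s0 → s1
  read 'c': s1 → s4
  read 'b': s4 → s3
  read 'b': s3 → s2
  read 'c': s2 → s4
  read 'a': s4 → s3
  end s3, accepted
w5:
  start at s0
  read 'a': s0 → s4
  read 'a': s4 → s3
  read 'c': s3 → s1
  read 'a': s1 → s1
  read 'a': s1 → s1
  read 'b': s1 → s0
  end s0, rejected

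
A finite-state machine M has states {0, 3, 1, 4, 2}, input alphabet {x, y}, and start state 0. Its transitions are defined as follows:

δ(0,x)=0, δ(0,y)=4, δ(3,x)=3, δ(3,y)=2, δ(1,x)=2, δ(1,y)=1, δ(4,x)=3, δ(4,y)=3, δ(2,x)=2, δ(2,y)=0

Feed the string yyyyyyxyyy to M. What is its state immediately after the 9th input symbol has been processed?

start at 0
read 'y': 0 → 4
read 'y': 4 → 3
read 'y': 3 → 2
read 'y': 2 → 0
read 'y': 0 → 4
read 'y': 4 → 3
read 'x': 3 → 3
read 'y': 3 → 2
read 'y': 2 → 0
After 9 symbols: 0.

0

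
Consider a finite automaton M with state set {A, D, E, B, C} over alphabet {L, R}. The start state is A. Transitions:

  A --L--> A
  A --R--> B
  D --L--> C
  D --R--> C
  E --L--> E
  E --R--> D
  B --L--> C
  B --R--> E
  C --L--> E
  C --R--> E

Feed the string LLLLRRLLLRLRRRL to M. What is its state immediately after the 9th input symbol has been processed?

start at A
read 'L': A → A
read 'L': A → A
read 'L': A → A
read 'L': A → A
read 'R': A → B
read 'R': B → E
read 'L': E → E
read 'L': E → E
read 'L': E → E
After 9 symbols: E.

E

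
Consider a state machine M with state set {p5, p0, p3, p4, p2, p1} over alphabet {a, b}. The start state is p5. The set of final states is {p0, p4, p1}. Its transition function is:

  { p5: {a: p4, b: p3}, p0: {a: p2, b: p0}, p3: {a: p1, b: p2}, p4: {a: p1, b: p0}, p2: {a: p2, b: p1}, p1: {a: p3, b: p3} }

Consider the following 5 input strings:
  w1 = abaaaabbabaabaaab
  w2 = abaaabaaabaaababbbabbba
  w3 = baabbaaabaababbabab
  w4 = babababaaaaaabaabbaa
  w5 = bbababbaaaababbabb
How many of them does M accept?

w1: Trace: p5 -a-> p4 -b-> p0 -a-> p2 -a-> p2 -a-> p2 -a-> p2 -b-> p1 -b-> p3 -a-> p1 -b-> p3 -a-> p1 -a-> p3 -b-> p2 -a-> p2 -a-> p2 -a-> p2 -b-> p1  → end p1, accepted
w2: Trace: p5 -a-> p4 -b-> p0 -a-> p2 -a-> p2 -a-> p2 -b-> p1 -a-> p3 -a-> p1 -a-> p3 -b-> p2 -a-> p2 -a-> p2 -a-> p2 -b-> p1 -a-> p3 -b-> p2 -b-> p1 -b-> p3 -a-> p1 -b-> p3 -b-> p2 -b-> p1 -a-> p3  → end p3, rejected
w3: Trace: p5 -b-> p3 -a-> p1 -a-> p3 -b-> p2 -b-> p1 -a-> p3 -a-> p1 -a-> p3 -b-> p2 -a-> p2 -a-> p2 -b-> p1 -a-> p3 -b-> p2 -b-> p1 -a-> p3 -b-> p2 -a-> p2 -b-> p1  → end p1, accepted
w4: Trace: p5 -b-> p3 -a-> p1 -b-> p3 -a-> p1 -b-> p3 -a-> p1 -b-> p3 -a-> p1 -a-> p3 -a-> p1 -a-> p3 -a-> p1 -a-> p3 -b-> p2 -a-> p2 -a-> p2 -b-> p1 -b-> p3 -a-> p1 -a-> p3  → end p3, rejected
w5: Trace: p5 -b-> p3 -b-> p2 -a-> p2 -b-> p1 -a-> p3 -b-> p2 -b-> p1 -a-> p3 -a-> p1 -a-> p3 -a-> p1 -b-> p3 -a-> p1 -b-> p3 -b-> p2 -a-> p2 -b-> p1 -b-> p3  → end p3, rejected

2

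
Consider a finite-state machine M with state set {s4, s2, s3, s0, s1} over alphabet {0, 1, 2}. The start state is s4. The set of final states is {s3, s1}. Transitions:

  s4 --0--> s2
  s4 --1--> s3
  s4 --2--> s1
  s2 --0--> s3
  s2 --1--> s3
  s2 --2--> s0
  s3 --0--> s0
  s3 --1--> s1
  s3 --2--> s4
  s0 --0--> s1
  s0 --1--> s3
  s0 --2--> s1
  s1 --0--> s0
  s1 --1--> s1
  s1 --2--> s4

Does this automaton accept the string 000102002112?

No

s4 → s2 → s3 → s0 → s3 → s0 → s1 → s0 → s1 → s4 → s3 → s1 → s4
End state s4 is not accepting.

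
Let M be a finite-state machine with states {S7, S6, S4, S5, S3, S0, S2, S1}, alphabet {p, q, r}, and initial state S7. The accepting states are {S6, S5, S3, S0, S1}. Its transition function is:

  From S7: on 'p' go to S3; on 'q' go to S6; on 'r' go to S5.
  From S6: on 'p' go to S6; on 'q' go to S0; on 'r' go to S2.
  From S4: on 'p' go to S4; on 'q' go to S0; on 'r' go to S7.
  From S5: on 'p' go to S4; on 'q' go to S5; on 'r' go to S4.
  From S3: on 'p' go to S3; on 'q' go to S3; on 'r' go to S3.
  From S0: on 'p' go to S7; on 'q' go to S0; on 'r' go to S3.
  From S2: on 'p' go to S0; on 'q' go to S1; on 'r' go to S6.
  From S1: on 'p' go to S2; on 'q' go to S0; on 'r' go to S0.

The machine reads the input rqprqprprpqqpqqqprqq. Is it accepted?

Yes

Trace: S7 -r-> S5 -q-> S5 -p-> S4 -r-> S7 -q-> S6 -p-> S6 -r-> S2 -p-> S0 -r-> S3 -p-> S3 -q-> S3 -q-> S3 -p-> S3 -q-> S3 -q-> S3 -q-> S3 -p-> S3 -r-> S3 -q-> S3 -q-> S3
End state S3 is accepting.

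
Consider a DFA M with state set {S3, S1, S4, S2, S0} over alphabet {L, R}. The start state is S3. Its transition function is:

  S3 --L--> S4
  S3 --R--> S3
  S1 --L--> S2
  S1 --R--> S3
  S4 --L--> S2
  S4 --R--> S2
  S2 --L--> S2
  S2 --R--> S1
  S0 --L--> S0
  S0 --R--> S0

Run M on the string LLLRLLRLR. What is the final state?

start at S3
read 'L': S3 → S4
read 'L': S4 → S2
read 'L': S2 → S2
read 'R': S2 → S1
read 'L': S1 → S2
read 'L': S2 → S2
read 'R': S2 → S1
read 'L': S1 → S2
read 'R': S2 → S1

S1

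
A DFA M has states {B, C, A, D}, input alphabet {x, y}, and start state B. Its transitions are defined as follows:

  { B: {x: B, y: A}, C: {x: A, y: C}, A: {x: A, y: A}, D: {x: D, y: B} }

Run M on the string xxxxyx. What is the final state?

A

Trace: B -x-> B -x-> B -x-> B -x-> B -y-> A -x-> A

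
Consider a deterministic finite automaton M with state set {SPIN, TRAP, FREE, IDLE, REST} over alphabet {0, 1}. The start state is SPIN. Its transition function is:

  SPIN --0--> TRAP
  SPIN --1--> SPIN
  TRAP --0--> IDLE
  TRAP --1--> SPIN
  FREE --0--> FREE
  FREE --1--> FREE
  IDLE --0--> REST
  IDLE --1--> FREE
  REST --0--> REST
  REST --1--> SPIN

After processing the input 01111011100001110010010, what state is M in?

FREE

SPIN → TRAP → SPIN → SPIN → SPIN → SPIN → TRAP → SPIN → SPIN → SPIN → TRAP → IDLE → REST → REST → SPIN → SPIN → SPIN → TRAP → IDLE → FREE → FREE → FREE → FREE → FREE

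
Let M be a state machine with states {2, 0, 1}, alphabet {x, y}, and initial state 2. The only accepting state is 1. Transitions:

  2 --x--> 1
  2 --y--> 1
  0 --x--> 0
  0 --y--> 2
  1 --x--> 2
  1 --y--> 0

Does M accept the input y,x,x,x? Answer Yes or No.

No

start at 2
read 'y': 2 → 1
read 'x': 1 → 2
read 'x': 2 → 1
read 'x': 1 → 2
End state 2 is not accepting.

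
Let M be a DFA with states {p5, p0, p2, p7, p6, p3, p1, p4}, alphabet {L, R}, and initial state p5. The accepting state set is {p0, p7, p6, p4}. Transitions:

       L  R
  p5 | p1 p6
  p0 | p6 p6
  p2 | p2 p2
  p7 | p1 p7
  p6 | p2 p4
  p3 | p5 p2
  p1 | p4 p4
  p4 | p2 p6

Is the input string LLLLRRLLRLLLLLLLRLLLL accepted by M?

No

Trace: p5 -L-> p1 -L-> p4 -L-> p2 -L-> p2 -R-> p2 -R-> p2 -L-> p2 -L-> p2 -R-> p2 -L-> p2 -L-> p2 -L-> p2 -L-> p2 -L-> p2 -L-> p2 -L-> p2 -R-> p2 -L-> p2 -L-> p2 -L-> p2 -L-> p2
End state p2 is not accepting.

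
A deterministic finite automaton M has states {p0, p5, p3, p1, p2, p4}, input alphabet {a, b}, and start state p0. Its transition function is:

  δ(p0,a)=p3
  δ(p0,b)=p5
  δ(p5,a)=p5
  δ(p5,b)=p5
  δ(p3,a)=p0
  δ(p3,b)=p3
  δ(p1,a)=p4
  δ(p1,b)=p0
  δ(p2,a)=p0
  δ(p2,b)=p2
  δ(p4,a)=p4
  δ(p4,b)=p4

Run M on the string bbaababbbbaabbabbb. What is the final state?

start at p0
read 'b': p0 → p5
read 'b': p5 → p5
read 'a': p5 → p5
read 'a': p5 → p5
read 'b': p5 → p5
read 'a': p5 → p5
read 'b': p5 → p5
read 'b': p5 → p5
read 'b': p5 → p5
read 'b': p5 → p5
read 'a': p5 → p5
read 'a': p5 → p5
read 'b': p5 → p5
read 'b': p5 → p5
read 'a': p5 → p5
read 'b': p5 → p5
read 'b': p5 → p5
read 'b': p5 → p5

p5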